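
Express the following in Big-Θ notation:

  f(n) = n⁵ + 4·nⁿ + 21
Θ(nⁿ)

Order the terms by growth rate: 21 ≺ n⁵ ≺ 4·nⁿ.
The fastest-growing term 4·nⁿ dominates as n → ∞; dropping its constant factor gives Θ(nⁿ).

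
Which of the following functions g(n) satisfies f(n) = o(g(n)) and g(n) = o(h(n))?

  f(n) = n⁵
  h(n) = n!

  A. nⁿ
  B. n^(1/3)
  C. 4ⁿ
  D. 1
C

We need g(n) with n⁵ = o(g(n)) and g(n) = o(n!), i.e. O(n⁵) ≺ g ≺ O(n!).
Check each option:
  A. nⁿ — O(nⁿ) does not grow strictly slower than h(n)
  B. n^(1/3) — O(n^(1/3)) does not grow strictly faster than f(n)
  C. 4ⁿ — O(4ⁿ) is strictly between O(n⁵) and O(n!) ✓
  D. 1 — O(1) does not grow strictly faster than f(n)

Only option C (4ⁿ) lies strictly between.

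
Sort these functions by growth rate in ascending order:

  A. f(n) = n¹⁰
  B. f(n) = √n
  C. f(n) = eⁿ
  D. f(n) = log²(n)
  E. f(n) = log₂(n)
E < D < B < A < C

Comparing growth rates:
E = log₂(n) is O(log n)
D = log²(n) is O(log² n)
B = √n is O(√n)
A = n¹⁰ is O(n¹⁰)
C = eⁿ is O(eⁿ)

Therefore, the order from slowest to fastest is: E < D < B < A < C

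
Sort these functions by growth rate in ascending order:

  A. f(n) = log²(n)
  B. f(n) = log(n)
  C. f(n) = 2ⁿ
B < A < C

Comparing growth rates:
B = log(n) is O(log n)
A = log²(n) is O(log² n)
C = 2ⁿ is O(2ⁿ)

Therefore, the order from slowest to fastest is: B < A < C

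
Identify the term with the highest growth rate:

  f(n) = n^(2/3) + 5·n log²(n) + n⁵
n⁵

Looking at each term:
  - n^(2/3) is O(n^(2/3))
  - 5·n log²(n) is O(n log² n)
  - n⁵ is O(n⁵)

The term n⁵ (O(n⁵)) grows fastest and dominates all others.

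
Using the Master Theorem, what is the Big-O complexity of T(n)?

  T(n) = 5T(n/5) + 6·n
Θ(n log n)

Master Theorem: a = 5, b = 5, f(n) = 6·n.
Compute the critical exponent d = log₅(5) = 1.
Compare f(n) = Θ(n) against n^d:
  k = 1 = d, so f(n) = Θ(n^d) — Case 2.
  Work is balanced across levels: T(n) = Θ(n^d log n) = Θ(n log n).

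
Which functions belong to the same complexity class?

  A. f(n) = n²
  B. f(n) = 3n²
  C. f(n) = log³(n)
A and B

Examining each function:
  A. n² is O(n²)
  B. 3n² is O(n²)
  C. log³(n) is O(log³ n)

Functions A and B both have the same complexity class.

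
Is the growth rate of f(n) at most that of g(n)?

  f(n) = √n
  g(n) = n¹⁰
True

f(n) = √n is O(√n), and g(n) = n¹⁰ is O(n¹⁰).
Since O(√n) ⊆ O(n¹⁰) (f grows no faster than g), f(n) = O(g(n)) is true.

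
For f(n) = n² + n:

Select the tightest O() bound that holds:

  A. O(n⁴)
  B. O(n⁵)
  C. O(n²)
C

f(n) = n² + n is O(n²).
All listed options are valid Big-O bounds (upper bounds),
but O(n²) is the tightest (smallest valid bound).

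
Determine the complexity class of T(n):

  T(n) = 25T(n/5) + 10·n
Θ(n²)

Master Theorem: a = 25, b = 5, f(n) = 10·n.
Compute the critical exponent d = log₅(25) = 2.
Compare f(n) = Θ(n) against n^d:
  k = 1 < d = 2, so f(n) = O(n^(d-ε)) — Case 1.
  The recursion cost dominates: T(n) = Θ(n^d) = Θ(n²).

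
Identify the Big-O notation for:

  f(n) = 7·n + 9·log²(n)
O(n)

The dominant term in 7·n + 9·log²(n) is 7·n, which is Θ(n).
Lower-order terms (9·log²(n)) are asymptotically negligible.
Constants are absorbed, so the tightest bound is O(n).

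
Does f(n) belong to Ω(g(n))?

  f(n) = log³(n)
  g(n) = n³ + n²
False

f(n) = log³(n) is O(log³ n), and g(n) = n³ + n² is O(n³).
Since O(log³ n) grows slower than O(n³), f(n) = Ω(g(n)) is false.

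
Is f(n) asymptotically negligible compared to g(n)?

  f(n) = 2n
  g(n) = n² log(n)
True

f(n) = 2n is O(n), and g(n) = n² log(n) is O(n² log n).
Since O(n) grows strictly slower than O(n² log n), f(n) = o(g(n)) is true.
This means lim(n→∞) f(n)/g(n) = 0.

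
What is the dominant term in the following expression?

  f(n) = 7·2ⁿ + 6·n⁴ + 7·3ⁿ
7·3ⁿ

Looking at each term:
  - 7·2ⁿ is O(2ⁿ)
  - 6·n⁴ is O(n⁴)
  - 7·3ⁿ is O(3ⁿ)

The term 7·3ⁿ (O(3ⁿ)) grows fastest and dominates all others.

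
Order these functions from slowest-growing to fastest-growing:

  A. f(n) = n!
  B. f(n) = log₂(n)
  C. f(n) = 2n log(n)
B < C < A

Comparing growth rates:
B = log₂(n) is O(log n)
C = 2n log(n) is O(n log n)
A = n! is O(n!)

Therefore, the order from slowest to fastest is: B < C < A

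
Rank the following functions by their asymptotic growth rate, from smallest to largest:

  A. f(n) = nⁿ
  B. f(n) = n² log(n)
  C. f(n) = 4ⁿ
B < C < A

Comparing growth rates:
B = n² log(n) is O(n² log n)
C = 4ⁿ is O(4ⁿ)
A = nⁿ is O(nⁿ)

Therefore, the order from slowest to fastest is: B < C < A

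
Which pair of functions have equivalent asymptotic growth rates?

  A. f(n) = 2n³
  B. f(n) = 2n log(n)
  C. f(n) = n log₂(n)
B and C

Examining each function:
  A. 2n³ is O(n³)
  B. 2n log(n) is O(n log n)
  C. n log₂(n) is O(n log n)

Functions B and C both have the same complexity class.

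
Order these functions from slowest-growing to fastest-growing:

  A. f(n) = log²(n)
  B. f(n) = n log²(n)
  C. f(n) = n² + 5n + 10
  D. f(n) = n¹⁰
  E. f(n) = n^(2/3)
A < E < B < C < D

Comparing growth rates:
A = log²(n) is O(log² n)
E = n^(2/3) is O(n^(2/3))
B = n log²(n) is O(n log² n)
C = n² + 5n + 10 is O(n²)
D = n¹⁰ is O(n¹⁰)

Therefore, the order from slowest to fastest is: A < E < B < C < D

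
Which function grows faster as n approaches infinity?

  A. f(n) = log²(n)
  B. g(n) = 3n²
B

f(n) = log²(n) is O(log² n), while g(n) = 3n² is O(n²).
Since O(n²) grows faster than O(log² n), g(n) dominates.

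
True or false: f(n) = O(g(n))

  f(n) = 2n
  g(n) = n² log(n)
True

f(n) = 2n is O(n), and g(n) = n² log(n) is O(n² log n).
Since O(n) ⊆ O(n² log n) (f grows no faster than g), f(n) = O(g(n)) is true.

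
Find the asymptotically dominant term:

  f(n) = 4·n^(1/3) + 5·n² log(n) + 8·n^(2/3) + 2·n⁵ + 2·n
2·n⁵

Looking at each term:
  - 4·n^(1/3) is O(n^(1/3))
  - 5·n² log(n) is O(n² log n)
  - 8·n^(2/3) is O(n^(2/3))
  - 2·n⁵ is O(n⁵)
  - 2·n is O(n)

The term 2·n⁵ (O(n⁵)) grows fastest and dominates all others.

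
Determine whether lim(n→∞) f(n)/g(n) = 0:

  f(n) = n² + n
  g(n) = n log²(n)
False

f(n) = n² + n is O(n²), and g(n) = n log²(n) is O(n log² n).
Since O(n²) grows faster than or equal to O(n log² n), f(n) = o(g(n)) is false.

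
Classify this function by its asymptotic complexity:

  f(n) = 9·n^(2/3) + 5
O(n^(2/3))

The dominant term in 9·n^(2/3) + 5 is 9·n^(2/3), which is Θ(n^(2/3)).
Lower-order terms (5) are asymptotically negligible.
Constants are absorbed, so the tightest bound is O(n^(2/3)).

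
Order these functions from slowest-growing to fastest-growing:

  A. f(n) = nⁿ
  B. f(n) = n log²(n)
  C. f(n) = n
C < B < A

Comparing growth rates:
C = n is O(n)
B = n log²(n) is O(n log² n)
A = nⁿ is O(nⁿ)

Therefore, the order from slowest to fastest is: C < B < A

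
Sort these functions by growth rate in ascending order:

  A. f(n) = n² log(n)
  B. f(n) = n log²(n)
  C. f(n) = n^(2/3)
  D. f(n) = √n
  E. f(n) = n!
D < C < B < A < E

Comparing growth rates:
D = √n is O(√n)
C = n^(2/3) is O(n^(2/3))
B = n log²(n) is O(n log² n)
A = n² log(n) is O(n² log n)
E = n! is O(n!)

Therefore, the order from slowest to fastest is: D < C < B < A < E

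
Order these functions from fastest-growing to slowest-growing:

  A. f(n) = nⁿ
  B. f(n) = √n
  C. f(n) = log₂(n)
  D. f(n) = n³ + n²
A > D > B > C

Comparing growth rates:
A = nⁿ is O(nⁿ)
D = n³ + n² is O(n³)
B = √n is O(√n)
C = log₂(n) is O(log n)

Therefore, the order from fastest to slowest is: A > D > B > C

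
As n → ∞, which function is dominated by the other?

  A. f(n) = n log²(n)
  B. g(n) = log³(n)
B

f(n) = n log²(n) is O(n log² n), while g(n) = log³(n) is O(log³ n).
Since O(log³ n) grows slower than O(n log² n), g(n) is dominated.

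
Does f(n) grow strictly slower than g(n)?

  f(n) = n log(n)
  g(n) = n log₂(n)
False

f(n) = n log(n) is O(n log n), and g(n) = n log₂(n) is O(n log n).
Since they have the same growth rate, f(n) = o(g(n)) is false.
(f = o(g) requires f to grow strictly slower, not equal.)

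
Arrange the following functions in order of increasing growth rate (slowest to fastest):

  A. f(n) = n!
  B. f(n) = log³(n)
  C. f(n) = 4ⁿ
B < C < A

Comparing growth rates:
B = log³(n) is O(log³ n)
C = 4ⁿ is O(4ⁿ)
A = n! is O(n!)

Therefore, the order from slowest to fastest is: B < C < A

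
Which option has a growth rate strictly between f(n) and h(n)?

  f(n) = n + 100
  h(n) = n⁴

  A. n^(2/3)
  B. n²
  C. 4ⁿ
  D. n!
B

We need g(n) with n + 100 = o(g(n)) and g(n) = o(n⁴), i.e. O(n) ≺ g ≺ O(n⁴).
Check each option:
  A. n^(2/3) — O(n^(2/3)) does not grow strictly faster than f(n)
  B. n² — O(n²) is strictly between O(n) and O(n⁴) ✓
  C. 4ⁿ — O(4ⁿ) does not grow strictly slower than h(n)
  D. n! — O(n!) does not grow strictly slower than h(n)

Only option B (n²) lies strictly between.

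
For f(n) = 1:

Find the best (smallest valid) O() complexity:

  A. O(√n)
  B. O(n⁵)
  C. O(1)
C

f(n) = 1 is O(1).
All listed options are valid Big-O bounds (upper bounds),
but O(1) is the tightest (smallest valid bound).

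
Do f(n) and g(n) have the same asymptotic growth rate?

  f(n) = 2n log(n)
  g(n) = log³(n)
False

f(n) = 2n log(n) is O(n log n), and g(n) = log³(n) is O(log³ n).
Since they have different growth rates, f(n) = Θ(g(n)) is false.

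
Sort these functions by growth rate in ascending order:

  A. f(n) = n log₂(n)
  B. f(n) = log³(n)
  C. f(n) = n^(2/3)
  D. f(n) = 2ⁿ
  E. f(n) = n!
B < C < A < D < E

Comparing growth rates:
B = log³(n) is O(log³ n)
C = n^(2/3) is O(n^(2/3))
A = n log₂(n) is O(n log n)
D = 2ⁿ is O(2ⁿ)
E = n! is O(n!)

Therefore, the order from slowest to fastest is: B < C < A < D < E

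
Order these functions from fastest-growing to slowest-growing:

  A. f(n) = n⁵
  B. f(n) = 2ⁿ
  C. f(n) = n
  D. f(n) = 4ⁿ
D > B > A > C

Comparing growth rates:
D = 4ⁿ is O(4ⁿ)
B = 2ⁿ is O(2ⁿ)
A = n⁵ is O(n⁵)
C = n is O(n)

Therefore, the order from fastest to slowest is: D > B > A > C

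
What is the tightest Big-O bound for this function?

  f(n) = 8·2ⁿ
O(2ⁿ)

The dominant term in 8·2ⁿ is 8·2ⁿ, which is Θ(2ⁿ).
Constants are absorbed, so the tightest bound is O(2ⁿ).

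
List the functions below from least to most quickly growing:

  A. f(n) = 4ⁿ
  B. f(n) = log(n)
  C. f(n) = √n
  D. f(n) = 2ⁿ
B < C < D < A

Comparing growth rates:
B = log(n) is O(log n)
C = √n is O(√n)
D = 2ⁿ is O(2ⁿ)
A = 4ⁿ is O(4ⁿ)

Therefore, the order from slowest to fastest is: B < C < D < A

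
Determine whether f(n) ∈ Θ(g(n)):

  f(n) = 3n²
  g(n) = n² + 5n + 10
True

f(n) = 3n² and g(n) = n² + 5n + 10 are both O(n²).
Since they have the same asymptotic growth rate, f(n) = Θ(g(n)) is true.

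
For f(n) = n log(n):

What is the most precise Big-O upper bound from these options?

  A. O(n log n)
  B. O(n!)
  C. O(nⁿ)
A

f(n) = n log(n) is O(n log n).
All listed options are valid Big-O bounds (upper bounds),
but O(n log n) is the tightest (smallest valid bound).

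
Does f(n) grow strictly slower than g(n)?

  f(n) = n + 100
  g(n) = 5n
False

f(n) = n + 100 is O(n), and g(n) = 5n is O(n).
Since they have the same growth rate, f(n) = o(g(n)) is false.
(f = o(g) requires f to grow strictly slower, not equal.)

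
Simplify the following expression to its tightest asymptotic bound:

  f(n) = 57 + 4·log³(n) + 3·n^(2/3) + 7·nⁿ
Θ(nⁿ)

Order the terms by growth rate: 57 ≺ 4·log³(n) ≺ 3·n^(2/3) ≺ 7·nⁿ.
The fastest-growing term 7·nⁿ dominates as n → ∞; dropping its constant factor gives Θ(nⁿ).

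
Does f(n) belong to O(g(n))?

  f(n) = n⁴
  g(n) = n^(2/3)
False

f(n) = n⁴ is O(n⁴), and g(n) = n^(2/3) is O(n^(2/3)).
Since O(n⁴) grows faster than O(n^(2/3)), f(n) = O(g(n)) is false.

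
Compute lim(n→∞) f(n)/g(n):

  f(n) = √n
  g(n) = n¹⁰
0

Since √n (O(√n)) grows slower than n¹⁰ (O(n¹⁰)),
the ratio f(n)/g(n) → 0 as n → ∞.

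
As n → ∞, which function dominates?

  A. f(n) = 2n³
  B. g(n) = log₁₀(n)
A

f(n) = 2n³ is O(n³), while g(n) = log₁₀(n) is O(log n).
Since O(n³) grows faster than O(log n), f(n) dominates.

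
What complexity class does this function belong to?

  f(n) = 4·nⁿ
O(nⁿ)

The dominant term in 4·nⁿ is 4·nⁿ, which is Θ(nⁿ).
Constants are absorbed, so the tightest bound is O(nⁿ).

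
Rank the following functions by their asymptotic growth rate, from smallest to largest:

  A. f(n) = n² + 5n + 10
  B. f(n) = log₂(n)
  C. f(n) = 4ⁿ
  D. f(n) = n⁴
B < A < D < C

Comparing growth rates:
B = log₂(n) is O(log n)
A = n² + 5n + 10 is O(n²)
D = n⁴ is O(n⁴)
C = 4ⁿ is O(4ⁿ)

Therefore, the order from slowest to fastest is: B < A < D < C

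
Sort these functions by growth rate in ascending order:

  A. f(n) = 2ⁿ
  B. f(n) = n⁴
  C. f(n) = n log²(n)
C < B < A

Comparing growth rates:
C = n log²(n) is O(n log² n)
B = n⁴ is O(n⁴)
A = 2ⁿ is O(2ⁿ)

Therefore, the order from slowest to fastest is: C < B < A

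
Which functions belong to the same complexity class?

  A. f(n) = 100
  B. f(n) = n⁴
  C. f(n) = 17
A and C

Examining each function:
  A. 100 is O(1)
  B. n⁴ is O(n⁴)
  C. 17 is O(1)

Functions A and C both have the same complexity class.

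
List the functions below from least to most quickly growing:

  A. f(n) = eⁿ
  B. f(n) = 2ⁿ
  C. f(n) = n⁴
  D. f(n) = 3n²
D < C < B < A

Comparing growth rates:
D = 3n² is O(n²)
C = n⁴ is O(n⁴)
B = 2ⁿ is O(2ⁿ)
A = eⁿ is O(eⁿ)

Therefore, the order from slowest to fastest is: D < C < B < A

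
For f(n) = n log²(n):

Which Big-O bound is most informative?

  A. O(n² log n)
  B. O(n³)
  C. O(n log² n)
C

f(n) = n log²(n) is O(n log² n).
All listed options are valid Big-O bounds (upper bounds),
but O(n log² n) is the tightest (smallest valid bound).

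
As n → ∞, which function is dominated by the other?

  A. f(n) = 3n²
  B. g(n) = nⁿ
A

f(n) = 3n² is O(n²), while g(n) = nⁿ is O(nⁿ).
Since O(n²) grows slower than O(nⁿ), f(n) is dominated.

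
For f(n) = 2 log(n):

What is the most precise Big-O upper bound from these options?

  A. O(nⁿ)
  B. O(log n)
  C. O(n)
B

f(n) = 2 log(n) is O(log n).
All listed options are valid Big-O bounds (upper bounds),
but O(log n) is the tightest (smallest valid bound).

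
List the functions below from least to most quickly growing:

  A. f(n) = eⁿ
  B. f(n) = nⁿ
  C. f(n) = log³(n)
C < A < B

Comparing growth rates:
C = log³(n) is O(log³ n)
A = eⁿ is O(eⁿ)
B = nⁿ is O(nⁿ)

Therefore, the order from slowest to fastest is: C < A < B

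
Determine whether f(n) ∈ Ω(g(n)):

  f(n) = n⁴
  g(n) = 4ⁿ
False

f(n) = n⁴ is O(n⁴), and g(n) = 4ⁿ is O(4ⁿ).
Since O(n⁴) grows slower than O(4ⁿ), f(n) = Ω(g(n)) is false.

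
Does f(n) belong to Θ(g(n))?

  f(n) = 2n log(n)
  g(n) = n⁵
False

f(n) = 2n log(n) is O(n log n), and g(n) = n⁵ is O(n⁵).
Since they have different growth rates, f(n) = Θ(g(n)) is false.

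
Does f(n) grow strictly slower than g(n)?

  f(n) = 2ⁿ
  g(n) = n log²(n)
False

f(n) = 2ⁿ is O(2ⁿ), and g(n) = n log²(n) is O(n log² n).
Since O(2ⁿ) grows faster than or equal to O(n log² n), f(n) = o(g(n)) is false.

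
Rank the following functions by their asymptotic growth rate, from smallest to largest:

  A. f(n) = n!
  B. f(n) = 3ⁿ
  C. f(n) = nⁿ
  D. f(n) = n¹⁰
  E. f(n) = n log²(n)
E < D < B < A < C

Comparing growth rates:
E = n log²(n) is O(n log² n)
D = n¹⁰ is O(n¹⁰)
B = 3ⁿ is O(3ⁿ)
A = n! is O(n!)
C = nⁿ is O(nⁿ)

Therefore, the order from slowest to fastest is: E < D < B < A < C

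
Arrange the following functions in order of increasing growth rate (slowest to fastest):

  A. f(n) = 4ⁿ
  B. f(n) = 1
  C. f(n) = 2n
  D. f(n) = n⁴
B < C < D < A

Comparing growth rates:
B = 1 is O(1)
C = 2n is O(n)
D = n⁴ is O(n⁴)
A = 4ⁿ is O(4ⁿ)

Therefore, the order from slowest to fastest is: B < C < D < A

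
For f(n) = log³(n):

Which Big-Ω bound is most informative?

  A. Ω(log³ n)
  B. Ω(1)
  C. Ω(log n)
A

f(n) = log³(n) is Ω(log³ n).
All listed options are valid Big-Ω bounds (lower bounds),
but Ω(log³ n) is the tightest (largest valid bound).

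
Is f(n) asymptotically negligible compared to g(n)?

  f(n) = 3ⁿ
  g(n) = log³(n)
False

f(n) = 3ⁿ is O(3ⁿ), and g(n) = log³(n) is O(log³ n).
Since O(3ⁿ) grows faster than or equal to O(log³ n), f(n) = o(g(n)) is false.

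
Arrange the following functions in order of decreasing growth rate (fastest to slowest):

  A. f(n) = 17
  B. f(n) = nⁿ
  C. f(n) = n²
B > C > A

Comparing growth rates:
B = nⁿ is O(nⁿ)
C = n² is O(n²)
A = 17 is O(1)

Therefore, the order from fastest to slowest is: B > C > A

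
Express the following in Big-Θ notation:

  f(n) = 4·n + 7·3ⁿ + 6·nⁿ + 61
Θ(nⁿ)

Order the terms by growth rate: 61 ≺ 4·n ≺ 7·3ⁿ ≺ 6·nⁿ.
The fastest-growing term 6·nⁿ dominates as n → ∞; dropping its constant factor gives Θ(nⁿ).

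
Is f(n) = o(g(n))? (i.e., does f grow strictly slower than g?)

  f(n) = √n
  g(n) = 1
False

f(n) = √n is O(√n), and g(n) = 1 is O(1).
Since O(√n) grows faster than or equal to O(1), f(n) = o(g(n)) is false.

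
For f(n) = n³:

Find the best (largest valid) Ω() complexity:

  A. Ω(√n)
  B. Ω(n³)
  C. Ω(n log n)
B

f(n) = n³ is Ω(n³).
All listed options are valid Big-Ω bounds (lower bounds),
but Ω(n³) is the tightest (largest valid bound).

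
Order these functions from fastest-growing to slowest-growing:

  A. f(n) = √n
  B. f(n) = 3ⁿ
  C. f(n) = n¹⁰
B > C > A

Comparing growth rates:
B = 3ⁿ is O(3ⁿ)
C = n¹⁰ is O(n¹⁰)
A = √n is O(√n)

Therefore, the order from fastest to slowest is: B > C > A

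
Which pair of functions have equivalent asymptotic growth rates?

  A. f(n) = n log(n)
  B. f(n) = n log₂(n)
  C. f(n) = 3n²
A and B

Examining each function:
  A. n log(n) is O(n log n)
  B. n log₂(n) is O(n log n)
  C. 3n² is O(n²)

Functions A and B both have the same complexity class.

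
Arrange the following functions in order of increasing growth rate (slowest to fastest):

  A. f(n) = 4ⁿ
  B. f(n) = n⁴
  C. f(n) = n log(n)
C < B < A

Comparing growth rates:
C = n log(n) is O(n log n)
B = n⁴ is O(n⁴)
A = 4ⁿ is O(4ⁿ)

Therefore, the order from slowest to fastest is: C < B < A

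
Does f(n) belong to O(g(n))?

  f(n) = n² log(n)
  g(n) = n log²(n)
False

f(n) = n² log(n) is O(n² log n), and g(n) = n log²(n) is O(n log² n).
Since O(n² log n) grows faster than O(n log² n), f(n) = O(g(n)) is false.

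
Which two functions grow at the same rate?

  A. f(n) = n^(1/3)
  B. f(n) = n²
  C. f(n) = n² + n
B and C

Examining each function:
  A. n^(1/3) is O(n^(1/3))
  B. n² is O(n²)
  C. n² + n is O(n²)

Functions B and C both have the same complexity class.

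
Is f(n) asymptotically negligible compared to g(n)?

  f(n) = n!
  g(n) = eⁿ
False

f(n) = n! is O(n!), and g(n) = eⁿ is O(eⁿ).
Since O(n!) grows faster than or equal to O(eⁿ), f(n) = o(g(n)) is false.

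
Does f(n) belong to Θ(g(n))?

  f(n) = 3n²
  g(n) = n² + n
True

f(n) = 3n² and g(n) = n² + n are both O(n²).
Since they have the same asymptotic growth rate, f(n) = Θ(g(n)) is true.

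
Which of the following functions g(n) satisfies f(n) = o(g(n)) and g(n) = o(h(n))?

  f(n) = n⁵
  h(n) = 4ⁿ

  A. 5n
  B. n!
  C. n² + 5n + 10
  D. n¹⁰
D

We need g(n) with n⁵ = o(g(n)) and g(n) = o(4ⁿ), i.e. O(n⁵) ≺ g ≺ O(4ⁿ).
Check each option:
  A. 5n — O(n) does not grow strictly faster than f(n)
  B. n! — O(n!) does not grow strictly slower than h(n)
  C. n² + 5n + 10 — O(n²) does not grow strictly faster than f(n)
  D. n¹⁰ — O(n¹⁰) is strictly between O(n⁵) and O(4ⁿ) ✓

Only option D (n¹⁰) lies strictly between.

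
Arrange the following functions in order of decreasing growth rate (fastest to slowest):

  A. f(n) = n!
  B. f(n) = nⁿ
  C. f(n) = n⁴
B > A > C

Comparing growth rates:
B = nⁿ is O(nⁿ)
A = n! is O(n!)
C = n⁴ is O(n⁴)

Therefore, the order from fastest to slowest is: B > A > C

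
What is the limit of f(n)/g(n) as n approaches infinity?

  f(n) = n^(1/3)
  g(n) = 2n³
0

Since n^(1/3) (O(n^(1/3))) grows slower than 2n³ (O(n³)),
the ratio f(n)/g(n) → 0 as n → ∞.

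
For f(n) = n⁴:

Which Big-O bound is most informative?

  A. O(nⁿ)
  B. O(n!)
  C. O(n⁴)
C

f(n) = n⁴ is O(n⁴).
All listed options are valid Big-O bounds (upper bounds),
but O(n⁴) is the tightest (smallest valid bound).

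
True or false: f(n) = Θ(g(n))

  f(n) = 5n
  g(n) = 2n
True

f(n) = 5n and g(n) = 2n are both O(n).
Since they have the same asymptotic growth rate, f(n) = Θ(g(n)) is true.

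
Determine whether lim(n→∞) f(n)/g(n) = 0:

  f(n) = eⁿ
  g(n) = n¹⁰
False

f(n) = eⁿ is O(eⁿ), and g(n) = n¹⁰ is O(n¹⁰).
Since O(eⁿ) grows faster than or equal to O(n¹⁰), f(n) = o(g(n)) is false.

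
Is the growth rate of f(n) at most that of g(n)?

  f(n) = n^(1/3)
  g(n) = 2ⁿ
True

f(n) = n^(1/3) is O(n^(1/3)), and g(n) = 2ⁿ is O(2ⁿ).
Since O(n^(1/3)) ⊆ O(2ⁿ) (f grows no faster than g), f(n) = O(g(n)) is true.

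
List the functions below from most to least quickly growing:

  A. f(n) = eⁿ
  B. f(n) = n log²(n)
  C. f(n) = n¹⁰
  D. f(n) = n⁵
A > C > D > B

Comparing growth rates:
A = eⁿ is O(eⁿ)
C = n¹⁰ is O(n¹⁰)
D = n⁵ is O(n⁵)
B = n log²(n) is O(n log² n)

Therefore, the order from fastest to slowest is: A > C > D > B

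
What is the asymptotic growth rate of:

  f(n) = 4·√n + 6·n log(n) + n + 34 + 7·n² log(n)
Θ(n² log n)

Order the terms by growth rate: 34 ≺ 4·√n ≺ n ≺ 6·n log(n) ≺ 7·n² log(n).
The fastest-growing term 7·n² log(n) dominates as n → ∞; dropping its constant factor gives Θ(n² log n).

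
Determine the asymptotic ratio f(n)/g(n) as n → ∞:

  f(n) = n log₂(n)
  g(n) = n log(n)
1/log(2)

Since n log₂(n) and n log(n) have the same growth rate (O(n log n)),
the ratio converges to a constant: 1/log(2).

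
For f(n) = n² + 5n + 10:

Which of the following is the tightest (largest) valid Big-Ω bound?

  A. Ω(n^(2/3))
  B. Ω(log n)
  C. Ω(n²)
C

f(n) = n² + 5n + 10 is Ω(n²).
All listed options are valid Big-Ω bounds (lower bounds),
but Ω(n²) is the tightest (largest valid bound).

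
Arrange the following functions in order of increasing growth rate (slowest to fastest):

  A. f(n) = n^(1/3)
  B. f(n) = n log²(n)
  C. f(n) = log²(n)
C < A < B

Comparing growth rates:
C = log²(n) is O(log² n)
A = n^(1/3) is O(n^(1/3))
B = n log²(n) is O(n log² n)

Therefore, the order from slowest to fastest is: C < A < B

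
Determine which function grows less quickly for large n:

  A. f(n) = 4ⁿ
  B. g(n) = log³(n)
B

f(n) = 4ⁿ is O(4ⁿ), while g(n) = log³(n) is O(log³ n).
Since O(log³ n) grows slower than O(4ⁿ), g(n) is dominated.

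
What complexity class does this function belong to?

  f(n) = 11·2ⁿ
O(2ⁿ)

The dominant term in 11·2ⁿ is 11·2ⁿ, which is Θ(2ⁿ).
Constants are absorbed, so the tightest bound is O(2ⁿ).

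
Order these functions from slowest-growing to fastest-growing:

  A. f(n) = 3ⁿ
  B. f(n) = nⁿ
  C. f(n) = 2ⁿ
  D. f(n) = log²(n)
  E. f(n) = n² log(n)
D < E < C < A < B

Comparing growth rates:
D = log²(n) is O(log² n)
E = n² log(n) is O(n² log n)
C = 2ⁿ is O(2ⁿ)
A = 3ⁿ is O(3ⁿ)
B = nⁿ is O(nⁿ)

Therefore, the order from slowest to fastest is: D < E < C < A < B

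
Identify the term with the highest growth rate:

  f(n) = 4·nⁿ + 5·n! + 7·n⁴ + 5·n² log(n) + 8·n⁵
4·nⁿ

Looking at each term:
  - 4·nⁿ is O(nⁿ)
  - 5·n! is O(n!)
  - 7·n⁴ is O(n⁴)
  - 5·n² log(n) is O(n² log n)
  - 8·n⁵ is O(n⁵)

The term 4·nⁿ (O(nⁿ)) grows fastest and dominates all others.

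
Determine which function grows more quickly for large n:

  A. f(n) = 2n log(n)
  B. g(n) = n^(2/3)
A

f(n) = 2n log(n) is O(n log n), while g(n) = n^(2/3) is O(n^(2/3)).
Since O(n log n) grows faster than O(n^(2/3)), f(n) dominates.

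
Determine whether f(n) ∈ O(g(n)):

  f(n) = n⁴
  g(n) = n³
False

f(n) = n⁴ is O(n⁴), and g(n) = n³ is O(n³).
Since O(n⁴) grows faster than O(n³), f(n) = O(g(n)) is false.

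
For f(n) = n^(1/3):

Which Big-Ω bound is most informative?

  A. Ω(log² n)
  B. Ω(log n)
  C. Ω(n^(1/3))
C

f(n) = n^(1/3) is Ω(n^(1/3)).
All listed options are valid Big-Ω bounds (lower bounds),
but Ω(n^(1/3)) is the tightest (largest valid bound).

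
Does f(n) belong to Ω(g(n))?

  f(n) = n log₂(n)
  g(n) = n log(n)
True

f(n) = n log₂(n) and g(n) = n log(n) are both O(n log n).
Big-Ω permits equal growth rates (f ≥ c·g for some c > 0), so f(n) = Ω(g(n)) is true.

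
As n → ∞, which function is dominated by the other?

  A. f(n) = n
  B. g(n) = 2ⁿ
A

f(n) = n is O(n), while g(n) = 2ⁿ is O(2ⁿ).
Since O(n) grows slower than O(2ⁿ), f(n) is dominated.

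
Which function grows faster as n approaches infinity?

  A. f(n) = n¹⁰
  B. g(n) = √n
A

f(n) = n¹⁰ is O(n¹⁰), while g(n) = √n is O(√n).
Since O(n¹⁰) grows faster than O(√n), f(n) dominates.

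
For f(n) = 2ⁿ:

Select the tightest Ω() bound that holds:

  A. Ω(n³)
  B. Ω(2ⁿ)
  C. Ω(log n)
B

f(n) = 2ⁿ is Ω(2ⁿ).
All listed options are valid Big-Ω bounds (lower bounds),
but Ω(2ⁿ) is the tightest (largest valid bound).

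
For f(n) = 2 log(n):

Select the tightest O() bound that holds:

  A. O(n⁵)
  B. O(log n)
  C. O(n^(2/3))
B

f(n) = 2 log(n) is O(log n).
All listed options are valid Big-O bounds (upper bounds),
but O(log n) is the tightest (smallest valid bound).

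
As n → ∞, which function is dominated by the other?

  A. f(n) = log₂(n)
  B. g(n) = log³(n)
A

f(n) = log₂(n) is O(log n), while g(n) = log³(n) is O(log³ n).
Since O(log n) grows slower than O(log³ n), f(n) is dominated.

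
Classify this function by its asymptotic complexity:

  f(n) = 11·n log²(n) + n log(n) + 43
O(n log² n)

The dominant term in 11·n log²(n) + n log(n) + 43 is 11·n log²(n), which is Θ(n log² n).
Lower-order terms (n log(n), 43) are asymptotically negligible.
Constants are absorbed, so the tightest bound is O(n log² n).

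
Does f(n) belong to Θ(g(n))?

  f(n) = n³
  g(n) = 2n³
True

f(n) = n³ and g(n) = 2n³ are both O(n³).
Since they have the same asymptotic growth rate, f(n) = Θ(g(n)) is true.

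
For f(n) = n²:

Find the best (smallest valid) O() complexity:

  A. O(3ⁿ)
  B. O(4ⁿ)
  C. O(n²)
C

f(n) = n² is O(n²).
All listed options are valid Big-O bounds (upper bounds),
but O(n²) is the tightest (smallest valid bound).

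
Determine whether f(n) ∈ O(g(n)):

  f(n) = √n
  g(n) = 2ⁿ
True

f(n) = √n is O(√n), and g(n) = 2ⁿ is O(2ⁿ).
Since O(√n) ⊆ O(2ⁿ) (f grows no faster than g), f(n) = O(g(n)) is true.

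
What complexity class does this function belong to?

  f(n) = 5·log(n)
O(log n)

The dominant term in 5·log(n) is 5·log(n), which is Θ(log n).
Constants are absorbed, so the tightest bound is O(log n).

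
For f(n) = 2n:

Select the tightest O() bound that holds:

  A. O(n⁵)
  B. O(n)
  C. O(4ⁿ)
B

f(n) = 2n is O(n).
All listed options are valid Big-O bounds (upper bounds),
but O(n) is the tightest (smallest valid bound).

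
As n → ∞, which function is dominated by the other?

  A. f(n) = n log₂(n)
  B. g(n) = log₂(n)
B

f(n) = n log₂(n) is O(n log n), while g(n) = log₂(n) is O(log n).
Since O(log n) grows slower than O(n log n), g(n) is dominated.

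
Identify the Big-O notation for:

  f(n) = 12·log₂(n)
O(log n)

The dominant term in 12·log₂(n) is 12·log₂(n), which is Θ(log n).
Constants are absorbed, so the tightest bound is O(log n).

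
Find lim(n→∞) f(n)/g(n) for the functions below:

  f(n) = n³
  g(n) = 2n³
1/2

Since n³ and 2n³ have the same growth rate (O(n³)),
the ratio converges to a constant: 1/2.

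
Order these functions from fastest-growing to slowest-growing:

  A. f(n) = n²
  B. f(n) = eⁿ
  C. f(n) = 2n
B > A > C

Comparing growth rates:
B = eⁿ is O(eⁿ)
A = n² is O(n²)
C = 2n is O(n)

Therefore, the order from fastest to slowest is: B > A > C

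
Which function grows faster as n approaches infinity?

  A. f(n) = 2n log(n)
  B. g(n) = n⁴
B

f(n) = 2n log(n) is O(n log n), while g(n) = n⁴ is O(n⁴).
Since O(n⁴) grows faster than O(n log n), g(n) dominates.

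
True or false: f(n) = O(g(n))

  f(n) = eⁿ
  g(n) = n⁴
False

f(n) = eⁿ is O(eⁿ), and g(n) = n⁴ is O(n⁴).
Since O(eⁿ) grows faster than O(n⁴), f(n) = O(g(n)) is false.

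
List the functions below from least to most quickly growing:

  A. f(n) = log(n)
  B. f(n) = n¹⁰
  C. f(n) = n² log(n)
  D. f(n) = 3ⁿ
A < C < B < D

Comparing growth rates:
A = log(n) is O(log n)
C = n² log(n) is O(n² log n)
B = n¹⁰ is O(n¹⁰)
D = 3ⁿ is O(3ⁿ)

Therefore, the order from slowest to fastest is: A < C < B < D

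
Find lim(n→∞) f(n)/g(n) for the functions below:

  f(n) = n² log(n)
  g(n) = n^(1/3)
∞

Since n² log(n) (O(n² log n)) grows faster than n^(1/3) (O(n^(1/3))),
the ratio f(n)/g(n) → ∞ as n → ∞.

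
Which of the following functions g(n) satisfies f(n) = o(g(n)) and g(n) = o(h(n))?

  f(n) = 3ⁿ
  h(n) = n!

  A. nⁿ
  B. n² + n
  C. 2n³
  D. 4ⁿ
D

We need g(n) with 3ⁿ = o(g(n)) and g(n) = o(n!), i.e. O(3ⁿ) ≺ g ≺ O(n!).
Check each option:
  A. nⁿ — O(nⁿ) does not grow strictly slower than h(n)
  B. n² + n — O(n²) does not grow strictly faster than f(n)
  C. 2n³ — O(n³) does not grow strictly faster than f(n)
  D. 4ⁿ — O(4ⁿ) is strictly between O(3ⁿ) and O(n!) ✓

Only option D (4ⁿ) lies strictly between.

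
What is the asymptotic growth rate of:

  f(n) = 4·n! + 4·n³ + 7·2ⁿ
Θ(n!)

Order the terms by growth rate: 4·n³ ≺ 7·2ⁿ ≺ 4·n!.
The fastest-growing term 4·n! dominates as n → ∞; dropping its constant factor gives Θ(n!).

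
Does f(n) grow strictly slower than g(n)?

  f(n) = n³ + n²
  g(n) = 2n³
False

f(n) = n³ + n² is O(n³), and g(n) = 2n³ is O(n³).
Since they have the same growth rate, f(n) = o(g(n)) is false.
(f = o(g) requires f to grow strictly slower, not equal.)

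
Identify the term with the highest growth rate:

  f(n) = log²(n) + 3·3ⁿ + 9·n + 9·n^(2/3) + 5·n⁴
3·3ⁿ

Looking at each term:
  - log²(n) is O(log² n)
  - 3·3ⁿ is O(3ⁿ)
  - 9·n is O(n)
  - 9·n^(2/3) is O(n^(2/3))
  - 5·n⁴ is O(n⁴)

The term 3·3ⁿ (O(3ⁿ)) grows fastest and dominates all others.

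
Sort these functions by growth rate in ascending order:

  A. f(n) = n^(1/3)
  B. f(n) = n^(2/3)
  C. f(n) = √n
A < C < B

Comparing growth rates:
A = n^(1/3) is O(n^(1/3))
C = √n is O(√n)
B = n^(2/3) is O(n^(2/3))

Therefore, the order from slowest to fastest is: A < C < B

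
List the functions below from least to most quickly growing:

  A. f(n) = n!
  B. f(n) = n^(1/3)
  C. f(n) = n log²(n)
B < C < A

Comparing growth rates:
B = n^(1/3) is O(n^(1/3))
C = n log²(n) is O(n log² n)
A = n! is O(n!)

Therefore, the order from slowest to fastest is: B < C < A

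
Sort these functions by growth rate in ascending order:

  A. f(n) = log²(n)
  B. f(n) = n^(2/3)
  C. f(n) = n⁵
A < B < C

Comparing growth rates:
A = log²(n) is O(log² n)
B = n^(2/3) is O(n^(2/3))
C = n⁵ is O(n⁵)

Therefore, the order from slowest to fastest is: A < B < C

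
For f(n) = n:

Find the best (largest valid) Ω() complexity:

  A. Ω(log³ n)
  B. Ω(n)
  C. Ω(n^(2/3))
B

f(n) = n is Ω(n).
All listed options are valid Big-Ω bounds (lower bounds),
but Ω(n) is the tightest (largest valid bound).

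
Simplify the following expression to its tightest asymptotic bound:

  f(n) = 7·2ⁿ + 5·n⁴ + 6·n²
Θ(2ⁿ)

Order the terms by growth rate: 6·n² ≺ 5·n⁴ ≺ 7·2ⁿ.
The fastest-growing term 7·2ⁿ dominates as n → ∞; dropping its constant factor gives Θ(2ⁿ).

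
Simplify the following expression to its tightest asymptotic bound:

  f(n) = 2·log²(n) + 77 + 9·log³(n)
Θ(log³ n)

Order the terms by growth rate: 77 ≺ 2·log²(n) ≺ 9·log³(n).
The fastest-growing term 9·log³(n) dominates as n → ∞; dropping its constant factor gives Θ(log³ n).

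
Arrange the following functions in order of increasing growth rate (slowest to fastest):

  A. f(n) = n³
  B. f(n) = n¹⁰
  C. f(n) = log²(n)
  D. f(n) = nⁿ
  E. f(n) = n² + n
C < E < A < B < D

Comparing growth rates:
C = log²(n) is O(log² n)
E = n² + n is O(n²)
A = n³ is O(n³)
B = n¹⁰ is O(n¹⁰)
D = nⁿ is O(nⁿ)

Therefore, the order from slowest to fastest is: C < E < A < B < D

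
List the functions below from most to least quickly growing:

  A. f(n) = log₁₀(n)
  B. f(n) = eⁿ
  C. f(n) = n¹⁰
B > C > A

Comparing growth rates:
B = eⁿ is O(eⁿ)
C = n¹⁰ is O(n¹⁰)
A = log₁₀(n) is O(log n)

Therefore, the order from fastest to slowest is: B > C > A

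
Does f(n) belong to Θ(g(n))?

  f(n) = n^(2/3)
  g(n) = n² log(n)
False

f(n) = n^(2/3) is O(n^(2/3)), and g(n) = n² log(n) is O(n² log n).
Since they have different growth rates, f(n) = Θ(g(n)) is false.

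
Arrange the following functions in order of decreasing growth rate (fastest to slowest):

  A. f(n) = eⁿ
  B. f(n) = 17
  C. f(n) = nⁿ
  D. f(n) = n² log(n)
C > A > D > B

Comparing growth rates:
C = nⁿ is O(nⁿ)
A = eⁿ is O(eⁿ)
D = n² log(n) is O(n² log n)
B = 17 is O(1)

Therefore, the order from fastest to slowest is: C > A > D > B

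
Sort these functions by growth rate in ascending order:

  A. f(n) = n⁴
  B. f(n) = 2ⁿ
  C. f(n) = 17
C < A < B

Comparing growth rates:
C = 17 is O(1)
A = n⁴ is O(n⁴)
B = 2ⁿ is O(2ⁿ)

Therefore, the order from slowest to fastest is: C < A < B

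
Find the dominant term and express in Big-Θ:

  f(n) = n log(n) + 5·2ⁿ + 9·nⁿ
Θ(nⁿ)

Order the terms by growth rate: n log(n) ≺ 5·2ⁿ ≺ 9·nⁿ.
The fastest-growing term 9·nⁿ dominates as n → ∞; dropping its constant factor gives Θ(nⁿ).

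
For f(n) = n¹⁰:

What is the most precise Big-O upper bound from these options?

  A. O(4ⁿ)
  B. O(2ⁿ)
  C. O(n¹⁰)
C

f(n) = n¹⁰ is O(n¹⁰).
All listed options are valid Big-O bounds (upper bounds),
but O(n¹⁰) is the tightest (smallest valid bound).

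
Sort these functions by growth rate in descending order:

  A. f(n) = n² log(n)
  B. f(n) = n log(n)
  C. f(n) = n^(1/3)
A > B > C

Comparing growth rates:
A = n² log(n) is O(n² log n)
B = n log(n) is O(n log n)
C = n^(1/3) is O(n^(1/3))

Therefore, the order from fastest to slowest is: A > B > C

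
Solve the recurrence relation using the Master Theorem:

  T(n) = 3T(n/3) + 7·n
Θ(n log n)

Master Theorem: a = 3, b = 3, f(n) = 7·n.
Compute the critical exponent d = log₃(3) = 1.
Compare f(n) = Θ(n) against n^d:
  k = 1 = d, so f(n) = Θ(n^d) — Case 2.
  Work is balanced across levels: T(n) = Θ(n^d log n) = Θ(n log n).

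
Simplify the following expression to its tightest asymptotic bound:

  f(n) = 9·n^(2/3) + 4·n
Θ(n)

Order the terms by growth rate: 9·n^(2/3) ≺ 4·n.
The fastest-growing term 4·n dominates as n → ∞; dropping its constant factor gives Θ(n).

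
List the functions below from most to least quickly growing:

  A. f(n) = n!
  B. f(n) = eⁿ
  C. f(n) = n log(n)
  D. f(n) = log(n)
A > B > C > D

Comparing growth rates:
A = n! is O(n!)
B = eⁿ is O(eⁿ)
C = n log(n) is O(n log n)
D = log(n) is O(log n)

Therefore, the order from fastest to slowest is: A > B > C > D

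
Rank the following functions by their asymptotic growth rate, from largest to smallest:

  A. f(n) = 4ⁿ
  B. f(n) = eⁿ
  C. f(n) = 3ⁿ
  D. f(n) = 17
A > C > B > D

Comparing growth rates:
A = 4ⁿ is O(4ⁿ)
C = 3ⁿ is O(3ⁿ)
B = eⁿ is O(eⁿ)
D = 17 is O(1)

Therefore, the order from fastest to slowest is: A > C > B > D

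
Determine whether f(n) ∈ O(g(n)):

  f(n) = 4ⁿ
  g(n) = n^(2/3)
False

f(n) = 4ⁿ is O(4ⁿ), and g(n) = n^(2/3) is O(n^(2/3)).
Since O(4ⁿ) grows faster than O(n^(2/3)), f(n) = O(g(n)) is false.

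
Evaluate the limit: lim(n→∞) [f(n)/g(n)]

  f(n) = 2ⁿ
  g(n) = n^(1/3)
∞

Since 2ⁿ (O(2ⁿ)) grows faster than n^(1/3) (O(n^(1/3))),
the ratio f(n)/g(n) → ∞ as n → ∞.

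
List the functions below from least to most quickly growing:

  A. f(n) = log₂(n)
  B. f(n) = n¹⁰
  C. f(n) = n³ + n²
A < C < B

Comparing growth rates:
A = log₂(n) is O(log n)
C = n³ + n² is O(n³)
B = n¹⁰ is O(n¹⁰)

Therefore, the order from slowest to fastest is: A < C < B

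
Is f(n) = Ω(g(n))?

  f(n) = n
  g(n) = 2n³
False

f(n) = n is O(n), and g(n) = 2n³ is O(n³).
Since O(n) grows slower than O(n³), f(n) = Ω(g(n)) is false.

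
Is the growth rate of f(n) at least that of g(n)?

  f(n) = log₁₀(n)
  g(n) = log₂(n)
True

f(n) = log₁₀(n) and g(n) = log₂(n) are both O(log n).
Big-Ω permits equal growth rates (f ≥ c·g for some c > 0), so f(n) = Ω(g(n)) is true.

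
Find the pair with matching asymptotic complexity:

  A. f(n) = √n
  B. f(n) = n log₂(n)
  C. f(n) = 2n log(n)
B and C

Examining each function:
  A. √n is O(√n)
  B. n log₂(n) is O(n log n)
  C. 2n log(n) is O(n log n)

Functions B and C both have the same complexity class.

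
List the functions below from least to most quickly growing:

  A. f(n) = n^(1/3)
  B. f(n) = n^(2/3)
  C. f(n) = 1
C < A < B

Comparing growth rates:
C = 1 is O(1)
A = n^(1/3) is O(n^(1/3))
B = n^(2/3) is O(n^(2/3))

Therefore, the order from slowest to fastest is: C < A < B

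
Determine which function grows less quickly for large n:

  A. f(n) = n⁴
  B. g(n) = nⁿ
A

f(n) = n⁴ is O(n⁴), while g(n) = nⁿ is O(nⁿ).
Since O(n⁴) grows slower than O(nⁿ), f(n) is dominated.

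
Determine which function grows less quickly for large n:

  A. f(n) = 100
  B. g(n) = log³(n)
A

f(n) = 100 is O(1), while g(n) = log³(n) is O(log³ n).
Since O(1) grows slower than O(log³ n), f(n) is dominated.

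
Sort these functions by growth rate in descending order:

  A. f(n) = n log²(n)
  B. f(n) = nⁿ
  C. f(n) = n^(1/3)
B > A > C

Comparing growth rates:
B = nⁿ is O(nⁿ)
A = n log²(n) is O(n log² n)
C = n^(1/3) is O(n^(1/3))

Therefore, the order from fastest to slowest is: B > A > C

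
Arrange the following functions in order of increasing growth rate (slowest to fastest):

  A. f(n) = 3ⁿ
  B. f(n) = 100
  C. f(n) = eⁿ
B < C < A

Comparing growth rates:
B = 100 is O(1)
C = eⁿ is O(eⁿ)
A = 3ⁿ is O(3ⁿ)

Therefore, the order from slowest to fastest is: B < C < A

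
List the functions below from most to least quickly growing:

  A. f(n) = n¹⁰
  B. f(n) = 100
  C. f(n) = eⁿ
C > A > B

Comparing growth rates:
C = eⁿ is O(eⁿ)
A = n¹⁰ is O(n¹⁰)
B = 100 is O(1)

Therefore, the order from fastest to slowest is: C > A > B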